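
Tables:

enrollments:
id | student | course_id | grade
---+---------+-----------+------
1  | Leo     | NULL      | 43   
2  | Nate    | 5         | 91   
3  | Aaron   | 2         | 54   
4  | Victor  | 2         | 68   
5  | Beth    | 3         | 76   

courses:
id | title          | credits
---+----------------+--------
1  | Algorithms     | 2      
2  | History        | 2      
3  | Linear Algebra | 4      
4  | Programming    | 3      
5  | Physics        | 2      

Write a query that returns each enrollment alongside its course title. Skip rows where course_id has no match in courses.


INNER JOIN keeps only enrollments rows whose course_id matches an id in courses. Walk through each enrollment:
  - enrollment 1 (Leo): course_id=NULL, no match -> dropped
  - enrollment 2 (Nate): course_id=5 -> matches Physics
  - enrollment 3 (Aaron): course_id=2 -> matches History
  - enrollment 4 (Victor): course_id=2 -> matches History
  - enrollment 5 (Beth): course_id=3 -> matches Linear Algebra
So 1 of 5 rows is dropped.

SQL:
SELECT a.student, b.title AS course
FROM enrollments a
INNER JOIN courses b ON a.course_id = b.id

Result:
student | course        
--------+---------------
Nate    | Physics       
Aaron   | History       
Victor  | History       
Beth    | Linear Algebra


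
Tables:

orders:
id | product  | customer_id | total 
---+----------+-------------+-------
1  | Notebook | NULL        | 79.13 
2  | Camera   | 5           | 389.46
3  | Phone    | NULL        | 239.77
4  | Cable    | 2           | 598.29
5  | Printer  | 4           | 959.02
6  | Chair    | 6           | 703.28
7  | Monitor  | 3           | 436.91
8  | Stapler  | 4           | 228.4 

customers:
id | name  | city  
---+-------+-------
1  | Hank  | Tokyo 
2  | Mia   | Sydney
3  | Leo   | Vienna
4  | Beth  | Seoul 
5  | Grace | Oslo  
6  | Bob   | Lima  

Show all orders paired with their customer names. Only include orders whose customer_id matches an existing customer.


INNER JOIN keeps only orders rows whose customer_id matches an id in customers. Walk through each order:
  - order 1 (Notebook): customer_id=NULL, no match -> dropped
  - order 2 (Camera): customer_id=5 -> matches Grace
  - order 3 (Phone): customer_id=NULL, no match -> dropped
  - order 4 (Cable): customer_id=2 -> matches Mia
  - order 5 (Printer): customer_id=4 -> matches Beth
  - order 6 (Chair): customer_id=6 -> matches Bob
  - order 7 (Monitor): customer_id=3 -> matches Leo
  - order 8 (Stapler): customer_id=4 -> matches Beth
So 2 of 8 rows are dropped.

SQL:
SELECT a.product, b.name AS customer
FROM orders a
INNER JOIN customers b ON a.customer_id = b.id

Result:
product | customer
--------+---------
Camera  | Grace   
Cable   | Mia     
Printer | Beth    
Chair   | Bob     
Monitor | Leo     
Stapler | Beth    


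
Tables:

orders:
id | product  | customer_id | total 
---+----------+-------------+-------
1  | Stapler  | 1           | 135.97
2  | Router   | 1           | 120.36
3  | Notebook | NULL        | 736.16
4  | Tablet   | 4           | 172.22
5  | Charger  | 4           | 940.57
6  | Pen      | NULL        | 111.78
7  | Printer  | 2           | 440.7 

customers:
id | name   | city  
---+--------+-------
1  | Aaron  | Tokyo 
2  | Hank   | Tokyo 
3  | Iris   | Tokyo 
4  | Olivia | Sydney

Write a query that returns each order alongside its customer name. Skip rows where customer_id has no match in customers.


INNER JOIN keeps only orders rows whose customer_id matches an id in customers. Walk through each order:
  - order 1 (Stapler): customer_id=1 -> matches Aaron
  - order 2 (Router): customer_id=1 -> matches Aaron
  - order 3 (Notebook): customer_id=NULL, no match -> dropped
  - order 4 (Tablet): customer_id=4 -> matches Olivia
  - order 5 (Charger): customer_id=4 -> matches Olivia
  - order 6 (Pen): customer_id=NULL, no match -> dropped
  - order 7 (Printer): customer_id=2 -> matches Hank
So 2 of 7 rows are dropped.

SQL:
SELECT a.product, b.name AS customer
FROM orders a
INNER JOIN customers b ON a.customer_id = b.id

Result:
product | customer
--------+---------
Stapler | Aaron   
Router  | Aaron   
Tablet  | Olivia  
Charger | Olivia  
Printer | Hank    


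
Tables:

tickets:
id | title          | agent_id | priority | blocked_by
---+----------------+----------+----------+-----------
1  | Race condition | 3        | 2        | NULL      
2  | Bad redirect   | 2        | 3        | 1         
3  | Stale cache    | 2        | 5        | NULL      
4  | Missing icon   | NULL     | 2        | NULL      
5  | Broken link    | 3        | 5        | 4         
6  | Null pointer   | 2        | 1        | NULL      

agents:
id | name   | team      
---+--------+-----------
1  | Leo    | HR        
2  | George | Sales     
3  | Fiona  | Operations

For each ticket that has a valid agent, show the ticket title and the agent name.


INNER JOIN keeps only tickets rows whose agent_id matches an id in agents. Walk through each ticket:
  - ticket 1 (Race condition): agent_id=3 -> matches Fiona
  - ticket 2 (Bad redirect): agent_id=2 -> matches George
  - ticket 3 (Stale cache): agent_id=2 -> matches George
  - ticket 4 (Missing icon): agent_id=NULL, no match -> dropped
  - ticket 5 (Broken link): agent_id=3 -> matches Fiona
  - ticket 6 (Null pointer): agent_id=2 -> matches George
So 1 of 6 rows is dropped.

SQL:
SELECT a.title, b.name AS agent
FROM tickets a
INNER JOIN agents b ON a.agent_id = b.id

Result:
title          | agent 
---------------+-------
Race condition | Fiona 
Bad redirect   | George
Stale cache    | George
Broken link    | Fiona 
Null pointer   | George


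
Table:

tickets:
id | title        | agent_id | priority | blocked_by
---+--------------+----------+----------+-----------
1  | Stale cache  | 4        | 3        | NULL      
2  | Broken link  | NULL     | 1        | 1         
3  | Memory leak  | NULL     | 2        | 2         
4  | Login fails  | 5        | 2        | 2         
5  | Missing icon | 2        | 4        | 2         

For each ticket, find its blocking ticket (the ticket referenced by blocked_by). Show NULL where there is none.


This is a self-join: tickets is joined to a second copy of itself, matching each row's blocked_by to another row's id. Use LEFT JOIN so rows with blocked_by=NULL are kept.
  - ticket 1 (Stale cache): blocked_by=NULL -> NULL
  - ticket 2 (Broken link): blocked_by=1 -> Stale cache
  - ticket 3 (Memory leak): blocked_by=2 -> Broken link
  - ticket 4 (Login fails): blocked_by=2 -> Broken link
  - ticket 5 (Missing icon): blocked_by=2 -> Broken link

SQL:
SELECT a.title AS item, b.title AS blocked_by
FROM tickets a
LEFT JOIN tickets b ON a.blocked_by = b.id

Result:
item         | blocked_by 
-------------+------------
Stale cache  | NULL       
Broken link  | Stale cache
Memory leak  | Broken link
Login fails  | Broken link
Missing icon | Broken link


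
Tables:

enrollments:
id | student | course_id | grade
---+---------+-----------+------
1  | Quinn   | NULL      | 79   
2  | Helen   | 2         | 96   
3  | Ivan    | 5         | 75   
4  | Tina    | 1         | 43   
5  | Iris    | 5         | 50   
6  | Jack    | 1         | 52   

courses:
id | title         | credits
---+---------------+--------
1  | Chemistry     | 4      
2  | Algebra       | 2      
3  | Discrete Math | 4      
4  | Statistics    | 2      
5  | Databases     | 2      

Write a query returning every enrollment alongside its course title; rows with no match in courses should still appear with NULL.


LEFT JOIN keeps every row from enrollments (the left table); where course_id has no match in courses, the course columns become NULL. Walk through each enrollment:
  - enrollment 1 (Quinn): course_id=NULL, no match -> kept with NULL
  - enrollment 2 (Helen): course_id=2 -> matches Algebra
  - enrollment 3 (Ivan): course_id=5 -> matches Databases
  - enrollment 4 (Tina): course_id=1 -> matches Chemistry
  - enrollment 5 (Iris): course_id=5 -> matches Databases
  - enrollment 6 (Jack): course_id=1 -> matches Chemistry
All 6 rows appear; 1 has NULL course.

SQL:
SELECT a.student, b.title AS course
FROM enrollments a
LEFT JOIN courses b ON a.course_id = b.id

Result:
student | course   
--------+----------
Quinn   | NULL     
Helen   | Algebra  
Ivan    | Databases
Tina    | Chemistry
Iris    | Databases
Jack    | Chemistry


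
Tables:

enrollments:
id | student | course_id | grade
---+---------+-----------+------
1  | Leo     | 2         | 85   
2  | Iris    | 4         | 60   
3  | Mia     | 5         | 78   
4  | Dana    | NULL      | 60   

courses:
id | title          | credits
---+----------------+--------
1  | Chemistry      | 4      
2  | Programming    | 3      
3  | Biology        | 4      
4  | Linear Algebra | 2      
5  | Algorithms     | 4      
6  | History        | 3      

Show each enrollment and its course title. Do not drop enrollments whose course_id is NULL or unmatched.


LEFT JOIN keeps every row from enrollments (the left table); where course_id has no match in courses, the course columns become NULL. Walk through each enrollment:
  - enrollment 1 (Leo): course_id=2 -> matches Programming
  - enrollment 2 (Iris): course_id=4 -> matches Linear Algebra
  - enrollment 3 (Mia): course_id=5 -> matches Algorithms
  - enrollment 4 (Dana): course_id=NULL, no match -> kept with NULL
All 4 rows appear; 1 has NULL course.

SQL:
SELECT a.student, b.title AS course
FROM enrollments a
LEFT JOIN courses b ON a.course_id = b.id

Result:
student | course        
--------+---------------
Leo     | Programming   
Iris    | Linear Algebra
Mia     | Algorithms    
Dana    | NULL          


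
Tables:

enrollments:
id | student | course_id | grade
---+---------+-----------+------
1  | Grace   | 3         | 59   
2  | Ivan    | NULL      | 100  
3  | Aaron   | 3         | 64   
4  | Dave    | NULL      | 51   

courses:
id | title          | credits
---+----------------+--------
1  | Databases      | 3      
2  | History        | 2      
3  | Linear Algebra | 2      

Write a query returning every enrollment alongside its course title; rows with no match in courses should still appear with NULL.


LEFT JOIN keeps every row from enrollments (the left table); where course_id has no match in courses, the course columns become NULL. Walk through each enrollment:
  - enrollment 1 (Grace): course_id=3 -> matches Linear Algebra
  - enrollment 2 (Ivan): course_id=NULL, no match -> kept with NULL
  - enrollment 3 (Aaron): course_id=3 -> matches Linear Algebra
  - enrollment 4 (Dave): course_id=NULL, no match -> kept with NULL
All 4 rows appear; 2 have NULL course.

SQL:
SELECT a.student, b.title AS course
FROM enrollments a
LEFT JOIN courses b ON a.course_id = b.id

Result:
student | course        
--------+---------------
Grace   | Linear Algebra
Ivan    | NULL          
Aaron   | Linear Algebra
Dave    | NULL          


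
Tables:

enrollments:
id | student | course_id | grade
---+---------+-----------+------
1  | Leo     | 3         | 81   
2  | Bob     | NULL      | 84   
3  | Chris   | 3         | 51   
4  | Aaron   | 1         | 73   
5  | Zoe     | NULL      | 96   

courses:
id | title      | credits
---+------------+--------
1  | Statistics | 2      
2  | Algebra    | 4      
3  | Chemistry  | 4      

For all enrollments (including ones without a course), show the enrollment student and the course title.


LEFT JOIN keeps every row from enrollments (the left table); where course_id has no match in courses, the course columns become NULL. Walk through each enrollment:
  - enrollment 1 (Leo): course_id=3 -> matches Chemistry
  - enrollment 2 (Bob): course_id=NULL, no match -> kept with NULL
  - enrollment 3 (Chris): course_id=3 -> matches Chemistry
  - enrollment 4 (Aaron): course_id=1 -> matches Statistics
  - enrollment 5 (Zoe): course_id=NULL, no match -> kept with NULL
All 5 rows appear; 2 have NULL course.

SQL:
SELECT a.student, b.title AS course
FROM enrollments a
LEFT JOIN courses b ON a.course_id = b.id

Result:
student | course    
--------+-----------
Leo     | Chemistry 
Bob     | NULL      
Chris   | Chemistry 
Aaron   | Statistics
Zoe     | NULL      


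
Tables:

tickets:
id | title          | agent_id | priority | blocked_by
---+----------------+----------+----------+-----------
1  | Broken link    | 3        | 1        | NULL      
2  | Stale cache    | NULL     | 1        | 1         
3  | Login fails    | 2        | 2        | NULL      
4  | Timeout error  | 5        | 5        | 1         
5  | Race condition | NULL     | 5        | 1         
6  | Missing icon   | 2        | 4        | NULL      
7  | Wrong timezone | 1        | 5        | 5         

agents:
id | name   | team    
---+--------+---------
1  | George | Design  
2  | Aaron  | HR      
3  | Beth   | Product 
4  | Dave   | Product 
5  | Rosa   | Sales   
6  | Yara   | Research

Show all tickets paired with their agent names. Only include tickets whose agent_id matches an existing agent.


INNER JOIN keeps only tickets rows whose agent_id matches an id in agents. Walk through each ticket:
  - ticket 1 (Broken link): agent_id=3 -> matches Beth
  - ticket 2 (Stale cache): agent_id=NULL, no match -> dropped
  - ticket 3 (Login fails): agent_id=2 -> matches Aaron
  - ticket 4 (Timeout error): agent_id=5 -> matches Rosa
  - ticket 5 (Race condition): agent_id=NULL, no match -> dropped
  - ticket 6 (Missing icon): agent_id=2 -> matches Aaron
  - ticket 7 (Wrong timezone): agent_id=1 -> matches George
So 2 of 7 rows are dropped.

SQL:
SELECT a.title, b.name AS agent
FROM tickets a
INNER JOIN agents b ON a.agent_id = b.id

Result:
title          | agent 
---------------+-------
Broken link    | Beth  
Login fails    | Aaron 
Timeout error  | Rosa  
Missing icon   | Aaron 
Wrong timezone | George


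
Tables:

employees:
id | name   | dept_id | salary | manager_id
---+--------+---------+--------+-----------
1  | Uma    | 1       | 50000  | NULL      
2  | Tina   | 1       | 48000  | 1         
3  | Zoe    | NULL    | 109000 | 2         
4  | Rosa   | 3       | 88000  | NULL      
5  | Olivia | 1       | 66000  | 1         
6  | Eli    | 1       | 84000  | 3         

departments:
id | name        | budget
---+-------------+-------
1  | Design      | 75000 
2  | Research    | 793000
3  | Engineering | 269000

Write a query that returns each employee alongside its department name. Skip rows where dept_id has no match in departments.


INNER JOIN keeps only employees rows whose dept_id matches an id in departments. Walk through each employee:
  - employee 1 (Uma): dept_id=1 -> matches Design
  - employee 2 (Tina): dept_id=1 -> matches Design
  - employee 3 (Zoe): dept_id=NULL, no match -> dropped
  - employee 4 (Rosa): dept_id=3 -> matches Engineering
  - employee 5 (Olivia): dept_id=1 -> matches Design
  - employee 6 (Eli): dept_id=1 -> matches Design
So 1 of 6 rows is dropped.

SQL:
SELECT a.name, b.name AS department
FROM employees a
INNER JOIN departments b ON a.dept_id = b.id

Result:
name   | department 
-------+------------
Uma    | Design     
Tina   | Design     
Rosa   | Engineering
Olivia | Design     
Eli    | Design     


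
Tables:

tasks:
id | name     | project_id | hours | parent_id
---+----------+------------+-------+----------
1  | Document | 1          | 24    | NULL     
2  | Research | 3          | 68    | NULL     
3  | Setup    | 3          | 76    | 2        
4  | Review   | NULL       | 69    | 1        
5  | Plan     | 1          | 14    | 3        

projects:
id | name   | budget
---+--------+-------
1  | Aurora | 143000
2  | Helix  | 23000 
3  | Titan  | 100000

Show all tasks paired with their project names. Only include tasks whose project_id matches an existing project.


INNER JOIN keeps only tasks rows whose project_id matches an id in projects. Walk through each task:
  - task 1 (Document): project_id=1 -> matches Aurora
  - task 2 (Research): project_id=3 -> matches Titan
  - task 3 (Setup): project_id=3 -> matches Titan
  - task 4 (Review): project_id=NULL, no match -> dropped
  - task 5 (Plan): project_id=1 -> matches Aurora
So 1 of 5 rows is dropped.

SQL:
SELECT a.name, b.name AS project
FROM tasks a
INNER JOIN projects b ON a.project_id = b.id

Result:
name     | project
---------+--------
Document | Aurora 
Research | Titan  
Setup    | Titan  
Plan     | Aurora 


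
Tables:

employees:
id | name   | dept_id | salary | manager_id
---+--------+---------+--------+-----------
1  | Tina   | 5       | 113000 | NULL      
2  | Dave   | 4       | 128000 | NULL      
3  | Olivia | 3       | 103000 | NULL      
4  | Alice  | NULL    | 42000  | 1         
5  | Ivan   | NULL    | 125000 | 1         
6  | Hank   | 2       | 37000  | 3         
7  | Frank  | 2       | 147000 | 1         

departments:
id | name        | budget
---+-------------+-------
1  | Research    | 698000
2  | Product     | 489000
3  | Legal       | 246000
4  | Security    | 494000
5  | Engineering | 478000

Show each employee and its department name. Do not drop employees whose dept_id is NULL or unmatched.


LEFT JOIN keeps every row from employees (the left table); where dept_id has no match in departments, the department columns become NULL. Walk through each employee:
  - employee 1 (Tina): dept_id=5 -> matches Engineering
  - employee 2 (Dave): dept_id=4 -> matches Security
  - employee 3 (Olivia): dept_id=3 -> matches Legal
  - employee 4 (Alice): dept_id=NULL, no match -> kept with NULL
  - employee 5 (Ivan): dept_id=NULL, no match -> kept with NULL
  - employee 6 (Hank): dept_id=2 -> matches Product
  - employee 7 (Frank): dept_id=2 -> matches Product
All 7 rows appear; 2 have NULL department.

SQL:
SELECT a.name, b.name AS department
FROM employees a
LEFT JOIN departments b ON a.dept_id = b.id

Result:
name   | department 
-------+------------
Tina   | Engineering
Dave   | Security   
Olivia | Legal      
Alice  | NULL       
Ivan   | NULL       
Hank   | Product    
Frank  | Product    


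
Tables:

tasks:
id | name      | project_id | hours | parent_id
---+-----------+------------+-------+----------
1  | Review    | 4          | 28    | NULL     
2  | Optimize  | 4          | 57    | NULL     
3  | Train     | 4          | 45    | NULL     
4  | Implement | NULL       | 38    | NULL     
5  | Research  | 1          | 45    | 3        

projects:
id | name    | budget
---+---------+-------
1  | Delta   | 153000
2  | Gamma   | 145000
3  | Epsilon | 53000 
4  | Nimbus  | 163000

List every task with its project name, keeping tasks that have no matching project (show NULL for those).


LEFT JOIN keeps every row from tasks (the left table); where project_id has no match in projects, the project columns become NULL. Walk through each task:
  - task 1 (Review): project_id=4 -> matches Nimbus
  - task 2 (Optimize): project_id=4 -> matches Nimbus
  - task 3 (Train): project_id=4 -> matches Nimbus
  - task 4 (Implement): project_id=NULL, no match -> kept with NULL
  - task 5 (Research): project_id=1 -> matches Delta
All 5 rows appear; 1 has NULL project.

SQL:
SELECT a.name, b.name AS project
FROM tasks a
LEFT JOIN projects b ON a.project_id = b.id

Result:
name      | project
----------+--------
Review    | Nimbus 
Optimize  | Nimbus 
Train     | Nimbus 
Implement | NULL   
Research  | Delta  


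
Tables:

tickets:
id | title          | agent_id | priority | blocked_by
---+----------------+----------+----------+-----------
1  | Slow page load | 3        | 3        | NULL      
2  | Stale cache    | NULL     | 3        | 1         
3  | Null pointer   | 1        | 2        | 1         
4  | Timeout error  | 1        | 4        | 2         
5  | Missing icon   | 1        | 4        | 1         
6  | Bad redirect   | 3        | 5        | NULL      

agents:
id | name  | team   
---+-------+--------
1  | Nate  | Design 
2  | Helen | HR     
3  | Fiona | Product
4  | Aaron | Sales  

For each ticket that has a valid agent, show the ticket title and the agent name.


INNER JOIN keeps only tickets rows whose agent_id matches an id in agents. Walk through each ticket:
  - ticket 1 (Slow page load): agent_id=3 -> matches Fiona
  - ticket 2 (Stale cache): agent_id=NULL, no match -> dropped
  - ticket 3 (Null pointer): agent_id=1 -> matches Nate
  - ticket 4 (Timeout error): agent_id=1 -> matches Nate
  - ticket 5 (Missing icon): agent_id=1 -> matches Nate
  - ticket 6 (Bad redirect): agent_id=3 -> matches Fiona
So 1 of 6 rows is dropped.

SQL:
SELECT a.title, b.name AS agent
FROM tickets a
INNER JOIN agents b ON a.agent_id = b.id

Result:
title          | agent
---------------+------
Slow page load | Fiona
Null pointer   | Nate 
Timeout error  | Nate 
Missing icon   | Nate 
Bad redirect   | Fiona


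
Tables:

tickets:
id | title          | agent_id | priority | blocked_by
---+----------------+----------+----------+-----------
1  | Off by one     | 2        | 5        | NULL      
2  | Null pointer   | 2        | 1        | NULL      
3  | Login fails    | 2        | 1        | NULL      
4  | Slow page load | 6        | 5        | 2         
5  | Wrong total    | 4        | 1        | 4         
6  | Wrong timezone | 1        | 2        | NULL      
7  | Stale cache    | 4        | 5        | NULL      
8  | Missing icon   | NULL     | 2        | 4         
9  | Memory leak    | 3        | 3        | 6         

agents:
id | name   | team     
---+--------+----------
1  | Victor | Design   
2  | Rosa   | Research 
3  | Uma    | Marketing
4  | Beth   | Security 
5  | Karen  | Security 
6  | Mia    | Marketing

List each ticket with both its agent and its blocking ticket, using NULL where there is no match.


Two LEFT JOINs from the same base table tickets: one to agents via agent_id, one to tickets itself via blocked_by. Both are LEFT so every ticket is preserved.
Match against agents:
  - ticket 1 (Off by one): agent_id=2 -> matches Rosa
  - ticket 2 (Null pointer): agent_id=2 -> matches Rosa
  - ticket 3 (Login fails): agent_id=2 -> matches Rosa
  - ticket 4 (Slow page load): agent_id=6 -> matches Mia
  - ticket 5 (Wrong total): agent_id=4 -> matches Beth
  - ticket 6 (Wrong timezone): agent_id=1 -> matches Victor
  - ticket 7 (Stale cache): agent_id=4 -> matches Beth
  - ticket 8 (Missing icon): agent_id=NULL, no match -> kept with NULL
  - ticket 9 (Memory leak): agent_id=3 -> matches Uma
Match against tickets (self):
  - ticket 1 (Off by one): blocked_by=NULL -> NULL
  - ticket 2 (Null pointer): blocked_by=NULL -> NULL
  - ticket 3 (Login fails): blocked_by=NULL -> NULL
  - ticket 4 (Slow page load): blocked_by=2 -> Null pointer
  - ticket 5 (Wrong total): blocked_by=4 -> Slow page load
  - ticket 6 (Wrong timezone): blocked_by=NULL -> NULL
  - ticket 7 (Stale cache): blocked_by=NULL -> NULL
  - ticket 8 (Missing icon): blocked_by=4 -> Slow page load
  - ticket 9 (Memory leak): blocked_by=6 -> Wrong timezone

SQL:
SELECT a.title, b.name AS agent, c.title AS blocked_by
FROM tickets a
LEFT JOIN agents b ON a.agent_id = b.id
LEFT JOIN tickets c ON a.blocked_by = c.id

Result:
title          | agent  | blocked_by    
---------------+--------+---------------
Off by one     | Rosa   | NULL          
Null pointer   | Rosa   | NULL          
Login fails    | Rosa   | NULL          
Slow page load | Mia    | Null pointer  
Wrong total    | Beth   | Slow page load
Wrong timezone | Victor | NULL          
Stale cache    | Beth   | NULL          
Missing icon   | NULL   | Slow page load
Memory leak    | Uma    | Wrong timezone


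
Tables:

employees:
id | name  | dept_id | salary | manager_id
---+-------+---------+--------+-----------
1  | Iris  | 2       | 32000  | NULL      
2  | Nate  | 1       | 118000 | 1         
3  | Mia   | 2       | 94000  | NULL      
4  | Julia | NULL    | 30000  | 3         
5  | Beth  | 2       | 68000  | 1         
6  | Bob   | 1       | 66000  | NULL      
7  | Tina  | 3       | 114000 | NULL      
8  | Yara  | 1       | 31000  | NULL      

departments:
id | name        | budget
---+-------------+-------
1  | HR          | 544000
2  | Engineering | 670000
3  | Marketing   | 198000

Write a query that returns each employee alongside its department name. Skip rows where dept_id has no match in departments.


INNER JOIN keeps only employees rows whose dept_id matches an id in departments. Walk through each employee:
  - employee 1 (Iris): dept_id=2 -> matches Engineering
  - employee 2 (Nate): dept_id=1 -> matches HR
  - employee 3 (Mia): dept_id=2 -> matches Engineering
  - employee 4 (Julia): dept_id=NULL, no match -> dropped
  - employee 5 (Beth): dept_id=2 -> matches Engineering
  - employee 6 (Bob): dept_id=1 -> matches HR
  - employee 7 (Tina): dept_id=3 -> matches Marketing
  - employee 8 (Yara): dept_id=1 -> matches HR
So 1 of 8 rows is dropped.

SQL:
SELECT a.name, b.name AS department
FROM employees a
INNER JOIN departments b ON a.dept_id = b.id

Result:
name | department 
-----+------------
Iris | Engineering
Nate | HR         
Mia  | Engineering
Beth | Engineering
Bob  | HR         
Tina | Marketing  
Yara | HR         


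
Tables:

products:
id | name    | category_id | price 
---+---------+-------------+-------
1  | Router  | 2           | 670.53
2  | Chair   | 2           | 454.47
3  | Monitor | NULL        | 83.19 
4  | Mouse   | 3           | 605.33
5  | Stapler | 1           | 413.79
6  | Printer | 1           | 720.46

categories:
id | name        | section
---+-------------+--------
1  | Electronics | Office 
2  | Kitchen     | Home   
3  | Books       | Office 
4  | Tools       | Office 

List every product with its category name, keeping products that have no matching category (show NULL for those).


LEFT JOIN keeps every row from products (the left table); where category_id has no match in categories, the category columns become NULL. Walk through each product:
  - product 1 (Router): category_id=2 -> matches Kitchen
  - product 2 (Chair): category_id=2 -> matches Kitchen
  - product 3 (Monitor): category_id=NULL, no match -> kept with NULL
  - product 4 (Mouse): category_id=3 -> matches Books
  - product 5 (Stapler): category_id=1 -> matches Electronics
  - product 6 (Printer): category_id=1 -> matches Electronics
All 6 rows appear; 1 has NULL category.

SQL:
SELECT a.name, b.name AS category
FROM products a
LEFT JOIN categories b ON a.category_id = b.id

Result:
name    | category   
--------+------------
Router  | Kitchen    
Chair   | Kitchen    
Monitor | NULL       
Mouse   | Books      
Stapler | Electronics
Printer | Electronics


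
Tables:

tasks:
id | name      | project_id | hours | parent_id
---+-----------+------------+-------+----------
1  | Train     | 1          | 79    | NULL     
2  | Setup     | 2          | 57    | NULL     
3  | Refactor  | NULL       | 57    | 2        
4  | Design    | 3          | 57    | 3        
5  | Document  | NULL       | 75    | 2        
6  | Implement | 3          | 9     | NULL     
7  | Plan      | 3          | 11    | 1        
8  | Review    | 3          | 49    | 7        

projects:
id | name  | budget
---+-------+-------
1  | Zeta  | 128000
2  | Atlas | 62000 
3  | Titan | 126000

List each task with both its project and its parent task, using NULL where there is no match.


Two LEFT JOINs from the same base table tasks: one to projects via project_id, one to tasks itself via parent_id. Both are LEFT so every task is preserved.
Match against projects:
  - task 1 (Train): project_id=1 -> matches Zeta
  - task 2 (Setup): project_id=2 -> matches Atlas
  - task 3 (Refactor): project_id=NULL, no match -> kept with NULL
  - task 4 (Design): project_id=3 -> matches Titan
  - task 5 (Document): project_id=NULL, no match -> kept with NULL
  - task 6 (Implement): project_id=3 -> matches Titan
  - task 7 (Plan): project_id=3 -> matches Titan
  - task 8 (Review): project_id=3 -> matches Titan
Match against tasks (self):
  - task 1 (Train): parent_id=NULL -> NULL
  - task 2 (Setup): parent_id=NULL -> NULL
  - task 3 (Refactor): parent_id=2 -> Setup
  - task 4 (Design): parent_id=3 -> Refactor
  - task 5 (Document): parent_id=2 -> Setup
  - task 6 (Implement): parent_id=NULL -> NULL
  - task 7 (Plan): parent_id=1 -> Train
  - task 8 (Review): parent_id=7 -> Plan

SQL:
SELECT a.name, b.name AS project, c.name AS parent
FROM tasks a
LEFT JOIN projects b ON a.project_id = b.id
LEFT JOIN tasks c ON a.parent_id = c.id

Result:
name      | project | parent  
----------+---------+---------
Train     | Zeta    | NULL    
Setup     | Atlas   | NULL    
Refactor  | NULL    | Setup   
Design    | Titan   | Refactor
Document  | NULL    | Setup   
Implement | Titan   | NULL    
Plan      | Titan   | Train   
Review    | Titan   | Plan    


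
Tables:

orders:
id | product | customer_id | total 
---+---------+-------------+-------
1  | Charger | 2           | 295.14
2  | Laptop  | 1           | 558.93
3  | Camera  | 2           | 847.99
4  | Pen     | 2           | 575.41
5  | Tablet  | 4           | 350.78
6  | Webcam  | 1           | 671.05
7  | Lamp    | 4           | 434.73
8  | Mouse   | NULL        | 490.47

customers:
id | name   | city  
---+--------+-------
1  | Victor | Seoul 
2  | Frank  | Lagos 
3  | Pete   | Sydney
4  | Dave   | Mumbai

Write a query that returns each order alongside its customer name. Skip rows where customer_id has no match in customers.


INNER JOIN keeps only orders rows whose customer_id matches an id in customers. Walk through each order:
  - order 1 (Charger): customer_id=2 -> matches Frank
  - order 2 (Laptop): customer_id=1 -> matches Victor
  - order 3 (Camera): customer_id=2 -> matches Frank
  - order 4 (Pen): customer_id=2 -> matches Frank
  - order 5 (Tablet): customer_id=4 -> matches Dave
  - order 6 (Webcam): customer_id=1 -> matches Victor
  - order 7 (Lamp): customer_id=4 -> matches Dave
  - order 8 (Mouse): customer_id=NULL, no match -> dropped
So 1 of 8 rows is dropped.

SQL:
SELECT a.product, b.name AS customer
FROM orders a
INNER JOIN customers b ON a.customer_id = b.id

Result:
product | customer
--------+---------
Charger | Frank   
Laptop  | Victor  
Camera  | Frank   
Pen     | Frank   
Tablet  | Dave    
Webcam  | Victor  
Lamp    | Dave    


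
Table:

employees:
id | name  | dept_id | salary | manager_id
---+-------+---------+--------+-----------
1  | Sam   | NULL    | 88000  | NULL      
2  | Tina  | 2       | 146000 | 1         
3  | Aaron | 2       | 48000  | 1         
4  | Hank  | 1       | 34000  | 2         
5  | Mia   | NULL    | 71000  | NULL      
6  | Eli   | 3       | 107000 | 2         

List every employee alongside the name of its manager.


This is a self-join: employees is joined to a second copy of itself, matching each row's manager_id to another row's id. Use LEFT JOIN so rows with manager_id=NULL are kept.
  - employee 1 (Sam): manager_id=NULL -> NULL
  - employee 2 (Tina): manager_id=1 -> Sam
  - employee 3 (Aaron): manager_id=1 -> Sam
  - employee 4 (Hank): manager_id=2 -> Tina
  - employee 5 (Mia): manager_id=NULL -> NULL
  - employee 6 (Eli): manager_id=2 -> Tina

SQL:
SELECT a.name AS item, b.name AS manager
FROM employees a
LEFT JOIN employees b ON a.manager_id = b.id

Result:
item  | manager
------+--------
Sam   | NULL   
Tina  | Sam    
Aaron | Sam    
Hank  | Tina   
Mia   | NULL   
Eli   | Tina   


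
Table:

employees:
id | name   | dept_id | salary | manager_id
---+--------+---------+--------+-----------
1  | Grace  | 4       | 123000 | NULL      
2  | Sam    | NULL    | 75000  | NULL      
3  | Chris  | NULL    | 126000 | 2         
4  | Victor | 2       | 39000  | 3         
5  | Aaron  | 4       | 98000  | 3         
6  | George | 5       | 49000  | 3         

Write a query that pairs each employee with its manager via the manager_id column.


This is a self-join: employees is joined to a second copy of itself, matching each row's manager_id to another row's id. Use LEFT JOIN so rows with manager_id=NULL are kept.
  - employee 1 (Grace): manager_id=NULL -> NULL
  - employee 2 (Sam): manager_id=NULL -> NULL
  - employee 3 (Chris): manager_id=2 -> Sam
  - employee 4 (Victor): manager_id=3 -> Chris
  - employee 5 (Aaron): manager_id=3 -> Chris
  - employee 6 (George): manager_id=3 -> Chris

SQL:
SELECT a.name AS item, b.name AS manager
FROM employees a
LEFT JOIN employees b ON a.manager_id = b.id

Result:
item   | manager
-------+--------
Grace  | NULL   
Sam    | NULL   
Chris  | Sam    
Victor | Chris  
Aaron  | Chris  
George | Chris  


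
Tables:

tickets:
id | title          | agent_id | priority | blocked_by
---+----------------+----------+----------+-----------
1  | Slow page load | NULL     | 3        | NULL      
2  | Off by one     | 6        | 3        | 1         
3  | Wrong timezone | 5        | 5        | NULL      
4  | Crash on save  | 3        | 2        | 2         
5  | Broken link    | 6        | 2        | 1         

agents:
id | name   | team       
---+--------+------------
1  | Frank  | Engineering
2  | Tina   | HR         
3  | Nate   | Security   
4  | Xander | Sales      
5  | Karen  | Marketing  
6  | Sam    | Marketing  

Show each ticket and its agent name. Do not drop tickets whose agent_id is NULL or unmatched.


LEFT JOIN keeps every row from tickets (the left table); where agent_id has no match in agents, the agent columns become NULL. Walk through each ticket:
  - ticket 1 (Slow page load): agent_id=NULL, no match -> kept with NULL
  - ticket 2 (Off by one): agent_id=6 -> matches Sam
  - ticket 3 (Wrong timezone): agent_id=5 -> matches Karen
  - ticket 4 (Crash on save): agent_id=3 -> matches Nate
  - ticket 5 (Broken link): agent_id=6 -> matches Sam
All 5 rows appear; 1 has NULL agent.

SQL:
SELECT a.title, b.name AS agent
FROM tickets a
LEFT JOIN agents b ON a.agent_id = b.id

Result:
title          | agent
---------------+------
Slow page load | NULL 
Off by one     | Sam  
Wrong timezone | Karen
Crash on save  | Nate 
Broken link    | Sam  


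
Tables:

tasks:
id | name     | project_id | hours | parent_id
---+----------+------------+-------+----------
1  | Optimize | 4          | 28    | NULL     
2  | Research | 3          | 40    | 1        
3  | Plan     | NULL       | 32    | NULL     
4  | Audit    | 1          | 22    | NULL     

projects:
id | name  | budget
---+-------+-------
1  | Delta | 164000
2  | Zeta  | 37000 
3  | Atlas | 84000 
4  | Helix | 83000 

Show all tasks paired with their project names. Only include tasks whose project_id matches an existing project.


INNER JOIN keeps only tasks rows whose project_id matches an id in projects. Walk through each task:
  - task 1 (Optimize): project_id=4 -> matches Helix
  - task 2 (Research): project_id=3 -> matches Atlas
  - task 3 (Plan): project_id=NULL, no match -> dropped
  - task 4 (Audit): project_id=1 -> matches Delta
So 1 of 4 rows is dropped.

SQL:
SELECT a.name, b.name AS project
FROM tasks a
INNER JOIN projects b ON a.project_id = b.id

Result:
name     | project
---------+--------
Optimize | Helix  
Research | Atlas  
Audit    | Delta  


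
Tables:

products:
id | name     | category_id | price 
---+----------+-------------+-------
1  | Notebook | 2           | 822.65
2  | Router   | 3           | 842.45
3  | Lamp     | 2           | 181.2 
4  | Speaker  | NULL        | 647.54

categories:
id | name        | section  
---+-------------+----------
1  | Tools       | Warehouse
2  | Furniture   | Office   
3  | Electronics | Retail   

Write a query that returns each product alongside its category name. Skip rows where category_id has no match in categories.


INNER JOIN keeps only products rows whose category_id matches an id in categories. Walk through each product:
  - product 1 (Notebook): category_id=2 -> matches Furniture
  - product 2 (Router): category_id=3 -> matches Electronics
  - product 3 (Lamp): category_id=2 -> matches Furniture
  - product 4 (Speaker): category_id=NULL, no match -> dropped
So 1 of 4 rows is dropped.

SQL:
SELECT a.name, b.name AS category
FROM products a
INNER JOIN categories b ON a.category_id = b.id

Result:
name     | category   
---------+------------
Notebook | Furniture  
Router   | Electronics
Lamp     | Furniture  


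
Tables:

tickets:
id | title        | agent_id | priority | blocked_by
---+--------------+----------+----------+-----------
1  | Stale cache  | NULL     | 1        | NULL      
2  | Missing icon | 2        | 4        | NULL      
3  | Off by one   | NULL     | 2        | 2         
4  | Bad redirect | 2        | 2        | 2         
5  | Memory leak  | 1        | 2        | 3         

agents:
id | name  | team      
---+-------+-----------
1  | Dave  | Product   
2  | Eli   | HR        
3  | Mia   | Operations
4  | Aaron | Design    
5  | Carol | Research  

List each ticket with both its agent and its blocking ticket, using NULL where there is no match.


Two LEFT JOINs from the same base table tickets: one to agents via agent_id, one to tickets itself via blocked_by. Both are LEFT so every ticket is preserved.
Match against agents:
  - ticket 1 (Stale cache): agent_id=NULL, no match -> kept with NULL
  - ticket 2 (Missing icon): agent_id=2 -> matches Eli
  - ticket 3 (Off by one): agent_id=NULL, no match -> kept with NULL
  - ticket 4 (Bad redirect): agent_id=2 -> matches Eli
  - ticket 5 (Memory leak): agent_id=1 -> matches Dave
Match against tickets (self):
  - ticket 1 (Stale cache): blocked_by=NULL -> NULL
  - ticket 2 (Missing icon): blocked_by=NULL -> NULL
  - ticket 3 (Off by one): blocked_by=2 -> Missing icon
  - ticket 4 (Bad redirect): blocked_by=2 -> Missing icon
  - ticket 5 (Memory leak): blocked_by=3 -> Off by one

SQL:
SELECT a.title, b.name AS agent, c.title AS blocked_by
FROM tickets a
LEFT JOIN agents b ON a.agent_id = b.id
LEFT JOIN tickets c ON a.blocked_by = c.id

Result:
title        | agent | blocked_by  
-------------+-------+-------------
Stale cache  | NULL  | NULL        
Missing icon | Eli   | NULL        
Off by one   | NULL  | Missing icon
Bad redirect | Eli   | Missing icon
Memory leak  | Dave  | Off by one  


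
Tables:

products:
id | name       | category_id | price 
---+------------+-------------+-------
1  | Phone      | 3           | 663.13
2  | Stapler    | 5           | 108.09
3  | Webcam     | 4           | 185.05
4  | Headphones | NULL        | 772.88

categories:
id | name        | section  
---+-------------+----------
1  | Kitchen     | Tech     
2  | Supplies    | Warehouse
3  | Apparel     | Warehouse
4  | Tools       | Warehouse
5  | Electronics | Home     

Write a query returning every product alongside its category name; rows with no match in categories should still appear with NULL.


LEFT JOIN keeps every row from products (the left table); where category_id has no match in categories, the category columns become NULL. Walk through each product:
  - product 1 (Phone): category_id=3 -> matches Apparel
  - product 2 (Stapler): category_id=5 -> matches Electronics
  - product 3 (Webcam): category_id=4 -> matches Tools
  - product 4 (Headphones): category_id=NULL, no match -> kept with NULL
All 4 rows appear; 1 has NULL category.

SQL:
SELECT a.name, b.name AS category
FROM products a
LEFT JOIN categories b ON a.category_id = b.id

Result:
name       | category   
-----------+------------
Phone      | Apparel    
Stapler    | Electronics
Webcam     | Tools      
Headphones | NULL       


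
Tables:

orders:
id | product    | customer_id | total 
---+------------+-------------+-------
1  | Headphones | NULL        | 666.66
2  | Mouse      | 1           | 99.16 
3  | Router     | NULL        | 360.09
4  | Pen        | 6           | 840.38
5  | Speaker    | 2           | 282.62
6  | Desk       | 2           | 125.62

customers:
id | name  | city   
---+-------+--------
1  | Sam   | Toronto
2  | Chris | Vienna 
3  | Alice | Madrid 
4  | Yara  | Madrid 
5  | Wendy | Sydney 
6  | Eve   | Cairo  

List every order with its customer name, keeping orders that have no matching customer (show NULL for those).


LEFT JOIN keeps every row from orders (the left table); where customer_id has no match in customers, the customer columns become NULL. Walk through each order:
  - order 1 (Headphones): customer_id=NULL, no match -> kept with NULL
  - order 2 (Mouse): customer_id=1 -> matches Sam
  - order 3 (Router): customer_id=NULL, no match -> kept with NULL
  - order 4 (Pen): customer_id=6 -> matches Eve
  - order 5 (Speaker): customer_id=2 -> matches Chris
  - order 6 (Desk): customer_id=2 -> matches Chris
All 6 rows appear; 2 have NULL customer.

SQL:
SELECT a.product, b.name AS customer
FROM orders a
LEFT JOIN customers b ON a.customer_id = b.id

Result:
product    | customer
-----------+---------
Headphones | NULL    
Mouse      | Sam     
Router     | NULL    
Pen        | Eve     
Speaker    | Chris   
Desk       | Chris   
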